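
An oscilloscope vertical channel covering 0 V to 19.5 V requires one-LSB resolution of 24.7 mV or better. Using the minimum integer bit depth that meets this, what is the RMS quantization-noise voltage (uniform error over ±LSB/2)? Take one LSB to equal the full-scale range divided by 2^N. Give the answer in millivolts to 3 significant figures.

Full-scale range = 19.5 V.
Required number of levels: 19.5/24.7 mV = 789.47; smallest N with 2^N ≥ that is 10.
LSB = 19.5 V ÷ 2^10 = 19.5/1024 V = 19.043 mV.
V_rms = LSB/√12 = 5.50 mV.

5.50 mV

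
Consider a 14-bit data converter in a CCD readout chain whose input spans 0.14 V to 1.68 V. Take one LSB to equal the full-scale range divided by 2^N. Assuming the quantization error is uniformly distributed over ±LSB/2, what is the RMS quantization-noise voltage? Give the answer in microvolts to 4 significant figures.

27.13 µV

Span: 1.68 V − (0.14 V) = 1.54 V.
Step size = 1.54/16384 V = 93.9941 µV.
RMS of a uniform error over width LSB is LSB/√12 = 27.13 µV.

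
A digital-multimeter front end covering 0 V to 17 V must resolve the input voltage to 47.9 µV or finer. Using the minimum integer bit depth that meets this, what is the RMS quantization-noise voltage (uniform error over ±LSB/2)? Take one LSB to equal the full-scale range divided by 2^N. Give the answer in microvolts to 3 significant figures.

9.36 µV

Range is 17 V.
Levels needed ≥ 17/47.9 µV = 354900. 2^19 = 524288 suffices, so N_min = 19.
Step size = 17/524288 V = 32.425 µV.
RMS noise = LSB/√12 = 9.36 µV.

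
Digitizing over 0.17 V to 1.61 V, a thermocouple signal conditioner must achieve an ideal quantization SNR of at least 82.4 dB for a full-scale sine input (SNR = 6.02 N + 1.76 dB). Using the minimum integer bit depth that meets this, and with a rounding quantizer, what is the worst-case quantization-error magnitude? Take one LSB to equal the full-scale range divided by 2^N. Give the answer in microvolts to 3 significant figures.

Span: 1.61 V − (0.17 V) = 1.44 V.
Required N = ⌈(82.4 − 1.76)/6.02⌉ = ⌈13.395⌉ = 14.
LSB = 1.44 V ÷ 2^14 = 1.44/16384 V = 87.891 µV.
|e|_max = LSB/2 = 43.9 µV.

43.9 µV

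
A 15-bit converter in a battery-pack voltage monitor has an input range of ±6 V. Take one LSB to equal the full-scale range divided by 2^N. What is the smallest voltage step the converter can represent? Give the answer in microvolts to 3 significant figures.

366 µV

Span: 6 V − (-6 V) = 12 V.
There are 2^15 = 32768 steps.
LSB = 12 V / 2^15 = 366 µV.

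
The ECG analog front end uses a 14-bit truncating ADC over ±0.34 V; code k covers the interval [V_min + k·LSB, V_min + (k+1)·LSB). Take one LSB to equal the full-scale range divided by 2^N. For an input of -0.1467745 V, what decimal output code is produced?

4655

The full-scale span is 0.34 − (-0.34) = 0.68 V. LSB = 0.68 V / 2^14 ≈ 41.50 µV.
V_in − V_min = -0.1467745 − (-0.34) = 0.1932255 V.
Divide by LSB: 0.1932255 × 16384/0.68 = 4655.5979.
Truncating gives code 4655.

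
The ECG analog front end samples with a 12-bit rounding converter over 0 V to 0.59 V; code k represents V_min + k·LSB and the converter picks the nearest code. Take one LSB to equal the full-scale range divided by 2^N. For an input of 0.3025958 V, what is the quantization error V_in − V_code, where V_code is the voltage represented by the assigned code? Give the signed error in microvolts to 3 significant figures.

−38.5 µV

Range is 0.59 V. LSB = 0.59 V / 2^12 ≈ 144.0 µV.
(0.3025958 − (0)) / LSB = 0.3025958 × 4096/0.59 = 2100.7329. Nearest integer: k = 2101.
V_code = V_min + k × range/2^12 = 0 + 2101 × 0.59/4096 = 0.3026342773 V.
e = 0.3025958 − (0.3026342773) = −38.5 µV.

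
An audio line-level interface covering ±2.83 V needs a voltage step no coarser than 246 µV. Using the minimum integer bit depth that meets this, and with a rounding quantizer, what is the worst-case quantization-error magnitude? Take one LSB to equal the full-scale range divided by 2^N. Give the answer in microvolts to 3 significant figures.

Span: 2.83 V − (-2.83 V) = 5.66 V.
5.66 V / 246 µV = 23010. Since 2^14 = 16384 and 2^15 = 32768, N = 15.
One LSB is 5.66 V / 32768 = 172.73 µV.
Half an LSB is 86.4 µV.

86.4 µV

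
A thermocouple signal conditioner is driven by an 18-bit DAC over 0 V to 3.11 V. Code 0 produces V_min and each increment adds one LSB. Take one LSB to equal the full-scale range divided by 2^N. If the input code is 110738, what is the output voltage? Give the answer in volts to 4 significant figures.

1.314 V

Span = 3.11 V. LSB = 3.11 V / 2^18.
V_out = 0 + 110738 × (3.11/262144) V
      = 0 V + 1.31376 V = 1.31376 V.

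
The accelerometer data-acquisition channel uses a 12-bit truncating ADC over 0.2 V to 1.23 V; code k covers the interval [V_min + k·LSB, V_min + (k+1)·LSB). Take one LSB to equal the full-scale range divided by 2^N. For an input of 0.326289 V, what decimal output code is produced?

The full-scale span is 1.23 − (0.2) = 1.03 V. LSB = 1.03 V / 2^12 ≈ 251.5 µV.
code = ⌊(V_in − V_min)/LSB⌋ = ⌊(V_in − V_min) × 2^12 / range⌋
     = ⌊(0.326289 − (0.2)) × 4096 / 1.03⌋ = ⌊0.126289 × 4096/1.03⌋
     = ⌊502.213⌋ = 502.

502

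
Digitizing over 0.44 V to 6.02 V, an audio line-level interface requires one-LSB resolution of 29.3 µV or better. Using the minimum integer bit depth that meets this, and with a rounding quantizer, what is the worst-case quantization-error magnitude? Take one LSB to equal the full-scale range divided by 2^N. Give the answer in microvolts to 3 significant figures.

10.6 µV

The full-scale span is 6.02 − (0.44) = 5.58 V.
5.58 V / 29.3 µV = 190400. Since 2^17 = 131072 and 2^18 = 262144, N = 18.
One LSB is 5.58 V / 262144 = 21.286 µV.
|e|_max = LSB/2 = 10.6 µV.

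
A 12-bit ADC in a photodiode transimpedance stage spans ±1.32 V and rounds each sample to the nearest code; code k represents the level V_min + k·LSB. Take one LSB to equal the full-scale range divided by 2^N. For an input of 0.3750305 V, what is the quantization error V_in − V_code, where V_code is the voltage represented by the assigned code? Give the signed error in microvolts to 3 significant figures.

−86.7 µV

Span: 1.32 V − (-1.32 V) = 2.64 V. LSB = 2.64 V / 2^12 ≈ 0.6445 mV.
(V_in − V_min)/LSB = (0.3750305 − (-1.32)) × 4096/2.64 = 2629.8655 → nearest code k = 2630.
Reconstructed level: -1.32 + 2630 × 2.64/4096 V = 0.3751171875 V.
Error = V_in − V_code = 0.3750305 − (0.3751171875) = −86.7 µV.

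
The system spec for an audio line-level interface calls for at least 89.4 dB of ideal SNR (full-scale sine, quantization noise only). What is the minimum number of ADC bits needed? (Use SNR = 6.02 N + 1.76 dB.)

6.02 N + 1.76 ≥ 89.4 gives N ≥ 14.558, so the minimum integer is 15.

15 bits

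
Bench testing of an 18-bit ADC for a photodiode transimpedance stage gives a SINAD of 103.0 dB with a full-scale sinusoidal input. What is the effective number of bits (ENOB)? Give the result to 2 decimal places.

16.82 bits

ENOB = (103.0 − 1.76)/6.02 = 16.8173 bits.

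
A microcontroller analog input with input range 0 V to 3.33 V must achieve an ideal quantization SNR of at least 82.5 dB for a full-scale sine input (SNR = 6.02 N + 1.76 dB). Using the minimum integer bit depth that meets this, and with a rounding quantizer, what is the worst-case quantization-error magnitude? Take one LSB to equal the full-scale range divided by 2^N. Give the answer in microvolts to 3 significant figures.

102 µV

Span = 3.33 V.
Required N = ⌈(82.5 − 1.76)/6.02⌉ = ⌈13.412⌉ = 14.
Step size = 3.33/16384 V = 203.25 µV.
|e|_max = LSB/2 = 102 µV.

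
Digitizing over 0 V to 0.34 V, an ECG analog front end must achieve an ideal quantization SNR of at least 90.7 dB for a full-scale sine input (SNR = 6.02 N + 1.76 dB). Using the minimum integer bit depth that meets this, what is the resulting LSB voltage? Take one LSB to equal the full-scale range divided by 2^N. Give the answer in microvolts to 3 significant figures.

10.4 µV

V_FS = 0.34 V.
6.02 N + 1.76 ≥ 90.7 gives N ≥ 14.774, so the minimum integer is 15.
Step size = 0.34/32768 V = 10.4 µV.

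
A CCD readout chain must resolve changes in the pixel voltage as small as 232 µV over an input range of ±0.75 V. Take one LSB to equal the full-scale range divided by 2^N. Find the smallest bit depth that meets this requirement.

Range = 0.75 − (-0.75) = 1.5 V.
Need 2^N ≥ 1.5 V / 232 µV = 6466 → N_min = 13.

13 bits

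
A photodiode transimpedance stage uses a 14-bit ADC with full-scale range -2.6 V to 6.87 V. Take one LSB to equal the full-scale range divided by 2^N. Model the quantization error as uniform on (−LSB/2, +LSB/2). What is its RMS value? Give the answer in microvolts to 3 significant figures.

Span: 6.87 V − (-2.6 V) = 9.47 V.
LSB = 9.47 V ÷ 2^14 = 9.47/16384 V = 0.57800 mV.
RMS of a uniform error over width LSB is LSB/√12 = 167 µV.

167 µV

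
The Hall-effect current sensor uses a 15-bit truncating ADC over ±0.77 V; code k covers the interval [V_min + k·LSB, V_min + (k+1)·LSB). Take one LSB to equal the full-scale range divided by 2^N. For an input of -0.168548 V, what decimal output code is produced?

12797

The full-scale span is 0.77 − (-0.77) = 1.54 V. LSB = 1.54 V / 2^15 ≈ 47.00 µV.
V_in − V_min = -0.168548 − (-0.77) = 0.601452 V.
Divide by LSB: 0.601452 × 32768/1.54 = 12797.6488.
Truncating gives code 12797.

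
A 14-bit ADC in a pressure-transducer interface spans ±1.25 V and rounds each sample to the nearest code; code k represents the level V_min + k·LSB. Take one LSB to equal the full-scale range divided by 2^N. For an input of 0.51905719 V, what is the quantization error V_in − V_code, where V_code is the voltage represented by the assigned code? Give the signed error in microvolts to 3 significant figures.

The full-scale span is 1.25 − (-1.25) = 2.5 V. LSB = 2.5 V / 2^14 ≈ 152.6 µV.
(V_in − V_min)/LSB = (0.51905719 − (-1.25)) × 16384/2.5 = 11593.6932 → nearest code k = 11594.
V_code = V_min + k × range/2^14 = -1.25 + 11594 × 2.5/16384 = 0.51910400391 V.
Error = V_in − V_code = 0.51905719 − (0.51910400391) = −46.8 µV.

−46.8 µV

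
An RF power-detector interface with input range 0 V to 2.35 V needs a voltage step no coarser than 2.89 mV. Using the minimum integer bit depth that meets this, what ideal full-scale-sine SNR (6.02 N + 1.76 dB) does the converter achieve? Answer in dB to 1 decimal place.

62.0 dB

Full-scale range = 2.35 V.
Required number of levels: 2.35/2.89 mV = 813.15; smallest N with 2^N ≥ that is 10.
SNR = 6.02 × 10 + 1.76 = 61.96 dB.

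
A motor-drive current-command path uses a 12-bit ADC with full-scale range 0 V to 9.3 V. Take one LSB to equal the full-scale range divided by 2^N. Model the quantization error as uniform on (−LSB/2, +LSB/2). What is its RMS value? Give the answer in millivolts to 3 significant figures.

0.655 mV

Span = 9.3 V.
LSB = 9.3 V / 2^12 = 2.2705 mV.
For a uniform distribution on [−LSB/2, +LSB/2], V_rms = LSB/√12 = 2.2705 mV/3.4641 = 0.655 mV.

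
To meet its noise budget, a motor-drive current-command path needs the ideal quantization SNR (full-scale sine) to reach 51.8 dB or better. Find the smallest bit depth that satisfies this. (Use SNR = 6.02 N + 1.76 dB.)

9 bits

Solving 6.02 N ≥ 51.8 − 1.76: N ≥ 8.312. Round up → N = 9.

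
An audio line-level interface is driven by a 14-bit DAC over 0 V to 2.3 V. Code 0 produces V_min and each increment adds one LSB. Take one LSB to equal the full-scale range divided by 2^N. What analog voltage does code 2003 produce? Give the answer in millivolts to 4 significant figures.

Range is 2.3 V. LSB = 2.3 V / 2^14.
V_out = V_min + code × LSB = 0 V + 2003 × 2.3 V / 16384
      = 0 + 0.281183 = 0.281183 V.

281.2 mV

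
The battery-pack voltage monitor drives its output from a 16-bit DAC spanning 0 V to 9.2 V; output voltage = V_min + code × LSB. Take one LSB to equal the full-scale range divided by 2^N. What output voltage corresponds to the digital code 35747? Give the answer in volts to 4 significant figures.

V_FS = 9.2 V. LSB = 9.2 V / 2^16.
Output = V_min + (35747/65536) × range = 0 + 0.545456 × 9.2 V
      = 0 + 5.01819 = 5.01819 V.

5.018 V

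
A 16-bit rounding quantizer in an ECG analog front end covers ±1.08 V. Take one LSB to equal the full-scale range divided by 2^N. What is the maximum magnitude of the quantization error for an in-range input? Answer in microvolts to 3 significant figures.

Span: 1.08 V − (-1.08 V) = 2.16 V.
One LSB is 2.16 V / 65536 = 32.959 µV.
A rounding quantizer has |error| ≤ LSB/2 = 16.5 µV.

16.5 µV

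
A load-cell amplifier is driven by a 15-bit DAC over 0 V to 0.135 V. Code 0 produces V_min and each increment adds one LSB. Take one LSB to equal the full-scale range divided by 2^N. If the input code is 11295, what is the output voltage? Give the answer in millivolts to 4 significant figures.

46.53 mV

Full-scale range = 0.135 V. LSB = 0.135 V / 2^15.
V_out = 0 + 11295 × (0.135/32768) V
      = 0 V + 0.0465340 V = 0.0465340 V.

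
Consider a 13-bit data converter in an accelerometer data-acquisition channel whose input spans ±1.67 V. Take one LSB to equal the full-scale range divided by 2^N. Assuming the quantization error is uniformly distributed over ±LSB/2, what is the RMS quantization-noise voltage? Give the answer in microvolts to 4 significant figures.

Span: 1.67 V − (-1.67 V) = 3.34 V.
One LSB is 3.34 V / 8192 = 407.715 µV.
RMS of a uniform error over width LSB is LSB/√12 = 117.7 µV.

117.7 µV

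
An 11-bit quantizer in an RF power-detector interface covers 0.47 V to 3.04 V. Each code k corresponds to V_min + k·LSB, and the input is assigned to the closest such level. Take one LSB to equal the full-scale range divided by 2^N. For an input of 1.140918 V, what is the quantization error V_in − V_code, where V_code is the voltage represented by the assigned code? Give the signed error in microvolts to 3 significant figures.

Range = 3.04 − (0.47) = 2.57 V. LSB = 2.57 V / 2^11 ≈ 1.255 mV.
(1.140918 − (0.47)) / LSB = 0.670918 × 2048/2.57 = 534.6459. Nearest integer: k = 535.
Reconstructed level: 0.47 + 535 × 2.57/2048 V = 1.141362305 V.
V_in − V_code = 1.140918 − (1.141362305) = −444 µV.

−444 µV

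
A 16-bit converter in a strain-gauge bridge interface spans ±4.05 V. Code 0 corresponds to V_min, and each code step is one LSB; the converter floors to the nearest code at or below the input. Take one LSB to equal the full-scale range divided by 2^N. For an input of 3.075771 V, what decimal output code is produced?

Span: 4.05 V − (-4.05 V) = 8.1 V. LSB = 8.1 V / 2^16 ≈ 123.6 µV.
V_in − V_min = 3.075771 − (-4.05) = 7.125771 V.
Divide by LSB: 7.125771 × 65536/8.1 = 57653.6455.
Truncating gives code 57653.

57653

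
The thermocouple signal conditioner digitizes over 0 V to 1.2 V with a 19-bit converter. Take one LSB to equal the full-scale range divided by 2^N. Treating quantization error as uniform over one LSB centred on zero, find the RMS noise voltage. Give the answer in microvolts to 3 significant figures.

Full-scale range = 1.2 V.
LSB = 1.2 V ÷ 2^19 = 1.2/524288 V = 2.2888 µV.
For a uniform distribution on [−LSB/2, +LSB/2], V_rms = LSB/√12 = 2.2888 µV/3.4641 = 0.661 µV.

0.661 µV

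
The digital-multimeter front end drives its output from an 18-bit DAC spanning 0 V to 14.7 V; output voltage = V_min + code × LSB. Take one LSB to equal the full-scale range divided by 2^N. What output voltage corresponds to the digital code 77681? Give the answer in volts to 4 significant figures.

4.356 V

V_FS = 14.7 V. LSB = 14.7 V / 2^18.
V_out = V_min + code × LSB = 0 V + 77681 × 14.7 V / 262144
      = 0 + 4.35604 = 4.35604 V.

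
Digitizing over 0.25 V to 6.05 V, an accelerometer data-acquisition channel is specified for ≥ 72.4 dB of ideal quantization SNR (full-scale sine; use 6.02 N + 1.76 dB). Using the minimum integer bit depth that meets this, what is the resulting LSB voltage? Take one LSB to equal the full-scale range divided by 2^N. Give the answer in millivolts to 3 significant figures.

1.42 mV

The full-scale span is 6.05 − (0.25) = 5.8 V.
Solving 6.02 N ≥ 72.4 − 1.76: N ≥ 11.734. Round up → N = 12.
One LSB is 5.8 V / 4096 = 1.42 mV.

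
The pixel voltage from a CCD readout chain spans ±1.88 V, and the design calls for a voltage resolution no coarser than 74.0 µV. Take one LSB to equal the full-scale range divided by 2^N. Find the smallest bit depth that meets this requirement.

Full-scale range = 1.88 V − (-1.88 V) = 3.76 V.
Levels needed ≥ 3.76/74.0 µV = 50810. 2^16 = 65536 suffices, so N_min = 16.

16 bits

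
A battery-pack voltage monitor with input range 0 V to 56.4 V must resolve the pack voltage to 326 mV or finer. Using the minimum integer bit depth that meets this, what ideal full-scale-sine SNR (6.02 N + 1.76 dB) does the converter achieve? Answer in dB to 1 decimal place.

49.9 dB

Span = 56.4 V.
Need 2^N ≥ 56.4 V / 326 mV = 173.0 → N_min = 8.
Ideal SNR at N = 8: 6.02·8 + 1.76 = 49.9 dB.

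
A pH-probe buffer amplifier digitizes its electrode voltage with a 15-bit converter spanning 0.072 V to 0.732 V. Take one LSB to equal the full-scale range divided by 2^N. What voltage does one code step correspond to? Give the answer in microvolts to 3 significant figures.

20.1 µV

Range = 0.732 − (0.072) = 0.66 V.
There are 2^15 = 32768 steps.
One LSB is 0.66 V / 32768 = 20.1 µV.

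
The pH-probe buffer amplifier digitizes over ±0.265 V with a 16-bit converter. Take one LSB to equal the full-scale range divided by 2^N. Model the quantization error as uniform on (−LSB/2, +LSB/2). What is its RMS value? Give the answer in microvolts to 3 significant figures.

2.33 µV

Full-scale range = 0.265 V − (-0.265 V) = 0.53 V.
One LSB is 0.53 V / 65536 = 8.0872 µV.
For a uniform distribution on [−LSB/2, +LSB/2], V_rms = LSB/√12 = 8.0872 µV/3.4641 = 2.33 µV.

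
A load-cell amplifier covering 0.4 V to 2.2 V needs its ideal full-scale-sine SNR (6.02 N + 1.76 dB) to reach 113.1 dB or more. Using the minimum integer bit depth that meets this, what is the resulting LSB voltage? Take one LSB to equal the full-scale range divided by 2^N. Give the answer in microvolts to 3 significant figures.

3.43 µV

The full-scale span is 2.2 − (0.4) = 1.8 V.
6.02 N + 1.76 ≥ 113.1 gives N ≥ 18.495, so the minimum integer is 19.
Step size = 1.8/524288 V = 3.43 µV.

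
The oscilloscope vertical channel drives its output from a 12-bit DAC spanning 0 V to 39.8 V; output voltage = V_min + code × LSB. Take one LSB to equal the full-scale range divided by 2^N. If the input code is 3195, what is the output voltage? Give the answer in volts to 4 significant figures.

Full-scale range = 39.8 V. LSB = 39.8 V / 2^12.
Output = V_min + (3195/4096) × range = 0 + 0.780029 × 39.8 V
      = 0 V + 31.0452 V = 31.0452 V.

31.05 V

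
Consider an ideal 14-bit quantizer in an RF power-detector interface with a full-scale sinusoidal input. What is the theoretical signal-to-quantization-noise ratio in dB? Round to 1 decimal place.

SNR = 6.02·14 + 1.76 = 86.04 dB.

86.0 dB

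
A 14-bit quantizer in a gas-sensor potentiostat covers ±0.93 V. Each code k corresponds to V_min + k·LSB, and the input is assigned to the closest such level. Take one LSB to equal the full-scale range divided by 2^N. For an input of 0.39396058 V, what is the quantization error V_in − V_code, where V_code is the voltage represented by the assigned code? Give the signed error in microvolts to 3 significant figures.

+27.5 µV

Span: 0.93 V − (-0.93 V) = 1.86 V. LSB = 1.86 V / 2^14 ≈ 113.5 µV.
(V_in − V_min)/LSB = (0.39396058 − (-0.93)) × 16384/1.86 = 11662.2420 → nearest code k = 11662.
V_code = V_min + k × range/2^14 = -0.93 + 11662 × 1.86/16384 = 0.39393310547 V.
V_in − V_code = 0.39396058 − (0.39393310547) = +27.5 µV.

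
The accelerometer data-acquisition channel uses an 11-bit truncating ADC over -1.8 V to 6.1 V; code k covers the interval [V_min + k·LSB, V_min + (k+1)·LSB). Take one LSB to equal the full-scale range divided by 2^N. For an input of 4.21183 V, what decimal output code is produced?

Full-scale range = 6.1 V − (-1.8 V) = 7.9 V. LSB = 7.9 V / 2^11 ≈ 3.857 mV.
V_in − V_min = 4.21183 − (-1.8) = 6.01183 V.
Divide by LSB: 6.01183 × 2048/7.9 = 1558.5099.
Truncating gives code 1558.

1558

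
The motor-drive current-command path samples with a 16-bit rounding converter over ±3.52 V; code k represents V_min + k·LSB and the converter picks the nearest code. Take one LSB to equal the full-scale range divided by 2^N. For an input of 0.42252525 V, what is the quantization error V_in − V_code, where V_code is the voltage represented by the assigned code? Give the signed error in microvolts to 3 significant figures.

+35.0 µV

Full-scale range = 3.52 V − (-3.52 V) = 7.04 V. LSB = 7.04 V / 2^16 ≈ 107.4 µV.
(V_in − V_min)/LSB = (0.42252525 − (-3.52)) × 65536/7.04 = 36701.3260 → nearest code k = 36701.
V_code = V_min + k × range/2^16 = -3.52 + 36701 × 7.04/65536 = 0.42249023438 V.
V_in − V_code = 0.42252525 − (0.42249023438) = +35.0 µV.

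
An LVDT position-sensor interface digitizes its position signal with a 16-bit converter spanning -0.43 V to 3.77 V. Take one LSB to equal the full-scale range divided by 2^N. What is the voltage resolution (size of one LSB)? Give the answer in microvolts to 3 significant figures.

The full-scale span is 3.77 − (-0.43) = 4.2 V.
Number of codes = 2^16 = 65536.
Step size = 4.2/65536 V = 64.1 µV.

64.1 µV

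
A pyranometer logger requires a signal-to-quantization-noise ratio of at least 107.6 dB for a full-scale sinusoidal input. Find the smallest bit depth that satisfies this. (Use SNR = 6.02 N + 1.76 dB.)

Required N = ⌈(107.6 − 1.76)/6.02⌉ = ⌈17.581⌉ = 18.

18 bits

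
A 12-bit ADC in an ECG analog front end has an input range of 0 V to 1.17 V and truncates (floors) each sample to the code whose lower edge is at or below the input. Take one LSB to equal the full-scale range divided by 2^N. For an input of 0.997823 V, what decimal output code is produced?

3493

Full-scale range = 1.17 V. LSB = 1.17 V / 2^12 ≈ 285.6 µV.
(V_in − V_min) × 2^12/range = (0.997823 − (0)) × 4096/1.17 = 3493.233.
Floor → code = 3493.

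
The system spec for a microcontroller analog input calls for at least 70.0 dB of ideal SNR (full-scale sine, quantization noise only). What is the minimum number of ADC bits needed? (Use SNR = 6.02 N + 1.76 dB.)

Solving 6.02 N ≥ 70.0 − 1.76: N ≥ 11.336. Round up → N = 12.

12 bits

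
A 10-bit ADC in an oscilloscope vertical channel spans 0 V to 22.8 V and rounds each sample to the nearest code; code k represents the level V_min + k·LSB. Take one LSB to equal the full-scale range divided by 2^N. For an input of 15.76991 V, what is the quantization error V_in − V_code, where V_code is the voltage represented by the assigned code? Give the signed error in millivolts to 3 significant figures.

Span = 22.8 V. LSB = 22.8 V / 2^10 ≈ 22.27 mV.
(V_in − V_min)/LSB = (15.76991 − (0)) × 1024/22.8 = 708.2626 → nearest code k = 708.
Reconstructed level: 0 + 708 × 22.8/1024 V = 15.76406250 V.
Error = V_in − V_code = 15.76991 − (15.76406250) = +5.85 mV.

+5.85 mV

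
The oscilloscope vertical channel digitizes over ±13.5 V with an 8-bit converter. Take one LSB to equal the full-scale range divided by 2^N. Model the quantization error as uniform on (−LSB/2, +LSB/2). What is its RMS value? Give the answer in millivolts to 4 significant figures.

30.45 mV

Span: 13.5 V − (-13.5 V) = 27 V.
LSB = 27 V / 2^8 = 105.469 mV.
σ_q = LSB/√12 = 105.469 mV/3.4641 = 30.45 mV.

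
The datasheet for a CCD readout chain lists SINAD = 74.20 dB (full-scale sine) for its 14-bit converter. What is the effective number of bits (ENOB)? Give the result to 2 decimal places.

ENOB = (74.20 − 1.76)/6.02 = 12.0332 bits.

12.03 bits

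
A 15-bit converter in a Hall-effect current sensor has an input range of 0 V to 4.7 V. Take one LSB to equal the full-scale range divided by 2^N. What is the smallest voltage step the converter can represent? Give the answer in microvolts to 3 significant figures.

143 µV

Full-scale range = 4.7 V.
There are 2^15 = 32768 steps.
LSB = 4.7 V / 2^15 = 143 µV.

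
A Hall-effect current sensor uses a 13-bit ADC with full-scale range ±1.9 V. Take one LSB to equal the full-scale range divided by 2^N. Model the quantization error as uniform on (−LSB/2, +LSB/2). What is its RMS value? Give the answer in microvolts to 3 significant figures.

Span: 1.9 V − (-1.9 V) = 3.8 V.
LSB = 3.8 V ÷ 2^13 = 3.8/8192 V = 463.87 µV.
V_rms = LSB/√12 = 463.87 µV / √12 = 134 µV.

134 µV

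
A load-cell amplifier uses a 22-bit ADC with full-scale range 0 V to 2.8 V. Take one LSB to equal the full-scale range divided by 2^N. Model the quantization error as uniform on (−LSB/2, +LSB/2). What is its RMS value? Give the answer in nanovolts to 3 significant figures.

193 nV

V_FS = 2.8 V.
LSB = 2.8 V ÷ 2^22 = 2.8/4194304 V = 0.66757 µV.
RMS of a uniform error over width LSB is LSB/√12 = 193 nV.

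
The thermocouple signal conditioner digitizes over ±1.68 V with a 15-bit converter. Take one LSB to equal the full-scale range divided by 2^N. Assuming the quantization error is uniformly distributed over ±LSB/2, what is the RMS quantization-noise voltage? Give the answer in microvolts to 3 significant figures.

Span: 1.68 V − (-1.68 V) = 3.36 V.
LSB = 3.36 V ÷ 2^15 = 3.36/32768 V = 102.54 µV.
For a uniform distribution on [−LSB/2, +LSB/2], V_rms = LSB/√12 = 102.54 µV/3.4641 = 29.6 µV.

29.6 µV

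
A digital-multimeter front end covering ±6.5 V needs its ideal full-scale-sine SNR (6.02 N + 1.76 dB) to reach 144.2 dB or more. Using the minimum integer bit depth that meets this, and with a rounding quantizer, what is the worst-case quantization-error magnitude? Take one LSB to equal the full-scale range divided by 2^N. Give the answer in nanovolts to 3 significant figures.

387 nV

Full-scale range = 6.5 V − (-6.5 V) = 13 V.
Solving 6.02 N ≥ 144.2 − 1.76: N ≥ 23.661. Round up → N = 24.
LSB = 13 V / 2^24 = 0.77486 µV.
Max error for round-to-nearest is LSB/2 = 387 nV.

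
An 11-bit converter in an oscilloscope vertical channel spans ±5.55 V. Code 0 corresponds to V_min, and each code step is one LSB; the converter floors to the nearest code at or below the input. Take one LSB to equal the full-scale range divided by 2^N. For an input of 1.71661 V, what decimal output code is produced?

1340

Span: 5.55 V − (-5.55 V) = 11.1 V. LSB = 11.1 V / 2^11 ≈ 5.420 mV.
V_in − V_min = 1.71661 − (-5.55) = 7.26661 V.
Divide by LSB: 7.26661 × 2048/11.1 = 1340.7223.
Truncating gives code 1340.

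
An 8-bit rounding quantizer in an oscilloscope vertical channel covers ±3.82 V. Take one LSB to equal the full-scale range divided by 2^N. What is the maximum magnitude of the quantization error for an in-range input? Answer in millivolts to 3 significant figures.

14.9 mV

Span: 3.82 V − (-3.82 V) = 7.64 V.
LSB = 7.64 V / 2^8 = 29.844 mV.
A rounding quantizer has |error| ≤ LSB/2 = 14.9 mV.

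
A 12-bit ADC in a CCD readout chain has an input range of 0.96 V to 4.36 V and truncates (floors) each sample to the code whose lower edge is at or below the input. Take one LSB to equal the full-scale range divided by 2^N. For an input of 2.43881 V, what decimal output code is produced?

1781

Range = 4.36 − (0.96) = 3.4 V. LSB = 3.4 V / 2^12 ≈ 0.8301 mV.
V_in − V_min = 2.43881 − (0.96) = 1.47881 V.
Divide by LSB: 1.47881 × 4096/3.4 = 1781.5311.
Truncating gives code 1781.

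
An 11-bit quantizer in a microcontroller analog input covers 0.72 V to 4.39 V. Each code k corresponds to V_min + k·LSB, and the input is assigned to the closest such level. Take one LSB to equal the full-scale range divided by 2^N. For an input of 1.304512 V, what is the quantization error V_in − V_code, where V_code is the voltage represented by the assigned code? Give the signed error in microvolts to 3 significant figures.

Full-scale range = 4.39 V − (0.72 V) = 3.67 V. LSB = 3.67 V / 2^11 ≈ 1.792 mV.
(1.304512 − (0.72)) / LSB = 0.584512 × 2048/3.67 = 326.1800. Nearest integer: k = 326.
V_code = V_min + k × range/2^11 = 0.72 + 326 × 3.67/2048 = 1.304189453 V.
Error = V_in − V_code = 1.304512 − (1.304189453) = +323 µV.

+323 µV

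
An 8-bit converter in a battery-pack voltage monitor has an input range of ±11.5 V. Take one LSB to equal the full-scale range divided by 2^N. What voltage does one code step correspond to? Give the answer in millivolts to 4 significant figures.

Range = 11.5 − (-11.5) = 23 V.
2^8 = 256 levels.
LSB = 23 V / 2^8 = 89.84 mV.

89.84 mV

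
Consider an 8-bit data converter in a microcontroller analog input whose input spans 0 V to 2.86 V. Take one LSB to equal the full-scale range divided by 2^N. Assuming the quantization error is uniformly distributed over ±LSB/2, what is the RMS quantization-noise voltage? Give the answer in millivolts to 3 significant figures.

V_FS = 2.86 V.
LSB = 2.86 V / 2^8 = 11.172 mV.
V_rms = LSB/√12 = 11.172 mV / √12 = 3.23 mV.

3.23 mV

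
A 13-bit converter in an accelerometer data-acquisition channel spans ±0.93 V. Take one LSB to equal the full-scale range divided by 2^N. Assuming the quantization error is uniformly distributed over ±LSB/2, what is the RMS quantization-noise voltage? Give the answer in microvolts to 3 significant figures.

65.5 µV

The full-scale span is 0.93 − (-0.93) = 1.86 V.
LSB = 1.86 V ÷ 2^13 = 1.86/8192 V = 227.05 µV.
σ_q = LSB/√12 = 227.05 µV/3.4641 = 65.5 µV.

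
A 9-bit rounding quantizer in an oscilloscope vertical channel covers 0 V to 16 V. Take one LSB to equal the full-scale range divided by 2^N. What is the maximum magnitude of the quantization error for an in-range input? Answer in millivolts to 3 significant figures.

15.6 mV

Full-scale range = 16 V.
One LSB is 16 V / 512 = 31.250 mV.
A rounding quantizer has |error| ≤ LSB/2 = 15.6 mV.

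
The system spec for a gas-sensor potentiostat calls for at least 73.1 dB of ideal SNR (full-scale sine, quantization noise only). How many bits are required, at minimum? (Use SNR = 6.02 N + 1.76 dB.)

12 bits

6.02 N + 1.76 ≥ 73.1 gives N ≥ 11.850, so the minimum integer is 12.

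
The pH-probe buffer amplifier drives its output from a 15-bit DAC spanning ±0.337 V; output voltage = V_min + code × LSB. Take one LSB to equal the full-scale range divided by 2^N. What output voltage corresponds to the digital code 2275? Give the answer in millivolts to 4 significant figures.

-290.2 mV

The full-scale span is 0.337 − (-0.337) = 0.674 V. LSB = 0.674 V / 2^15.
Output = V_min + (2275/32768) × range = -0.337 + 0.0694275 × 0.674 V
      = -0.337 V + 0.0467941 V = -0.290206 V.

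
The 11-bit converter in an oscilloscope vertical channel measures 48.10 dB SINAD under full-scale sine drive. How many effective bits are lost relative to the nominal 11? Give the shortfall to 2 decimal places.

3.30 bits

ENOB = (SINAD − 1.76)/6.02 = (48.10 − 1.76)/6.02 = 7.6977 bits.
Lost resolution: 11 − 7.6977 = 3.3023 bits.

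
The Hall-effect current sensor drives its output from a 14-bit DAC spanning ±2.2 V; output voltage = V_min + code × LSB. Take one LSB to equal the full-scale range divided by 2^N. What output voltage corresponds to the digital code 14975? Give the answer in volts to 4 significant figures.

The full-scale span is 2.2 − (-2.2) = 4.4 V. LSB = 4.4 V / 2^14.
V_out = -2.2 + 14975 × (4.4/16384) V
      = -2.2 + 4.02161 = 1.82161 V.

1.822 V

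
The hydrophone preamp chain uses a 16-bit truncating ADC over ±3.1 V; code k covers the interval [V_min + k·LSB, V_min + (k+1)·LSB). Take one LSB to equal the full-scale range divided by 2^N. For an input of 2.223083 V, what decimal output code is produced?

The full-scale span is 3.1 − (-3.1) = 6.2 V. LSB = 6.2 V / 2^16 ≈ 94.60 µV.
V_in − V_min = 2.223083 − (-3.1) = 5.323083 V.
Divide by LSB: 5.323083 × 65536/6.2 = 56266.7044.
Truncating gives code 56266.

56266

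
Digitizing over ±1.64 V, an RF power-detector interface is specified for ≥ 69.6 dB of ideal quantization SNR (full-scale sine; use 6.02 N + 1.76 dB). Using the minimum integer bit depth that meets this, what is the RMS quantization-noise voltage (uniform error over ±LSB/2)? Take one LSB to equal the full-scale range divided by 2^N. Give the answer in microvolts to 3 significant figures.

Range = 1.64 − (-1.64) = 3.28 V.
N ≥ (69.6 − 1.76)/6.02 = 11.269 → N_min = 12.
Step size = 3.28/4096 V = 0.80078 mV.
RMS noise = LSB/√12 = 231 µV.

231 µV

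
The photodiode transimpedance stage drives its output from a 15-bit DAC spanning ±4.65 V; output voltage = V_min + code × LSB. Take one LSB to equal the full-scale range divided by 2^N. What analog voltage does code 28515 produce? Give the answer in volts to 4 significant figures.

The full-scale span is 4.65 − (-4.65) = 9.3 V. LSB = 9.3 V / 2^15.
Output = V_min + (28515/32768) × range = -4.65 + 0.870209 × 9.3 V
      = -4.65 + 8.09294 = 3.44294 V.

3.443 V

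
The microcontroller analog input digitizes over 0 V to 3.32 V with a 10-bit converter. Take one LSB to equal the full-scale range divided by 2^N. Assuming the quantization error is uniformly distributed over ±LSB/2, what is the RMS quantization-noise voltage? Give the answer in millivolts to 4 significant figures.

0.9359 mV

Span = 3.32 V.
One LSB is 3.32 V / 1024 = 3.24219 mV.
σ_q = LSB/√12 = 3.24219 mV/3.4641 = 0.9359 mV.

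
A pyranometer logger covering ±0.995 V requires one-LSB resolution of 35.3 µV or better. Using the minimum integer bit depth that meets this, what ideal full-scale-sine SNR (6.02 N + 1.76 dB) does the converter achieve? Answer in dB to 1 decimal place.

Full-scale range = 0.995 V − (-0.995 V) = 1.99 V.
Need 2^N ≥ 1.99 V / 35.3 µV = 56370 → N_min = 16.
SNR = 6.02 × 16 + 1.76 = 98.08 dB.

98.1 dB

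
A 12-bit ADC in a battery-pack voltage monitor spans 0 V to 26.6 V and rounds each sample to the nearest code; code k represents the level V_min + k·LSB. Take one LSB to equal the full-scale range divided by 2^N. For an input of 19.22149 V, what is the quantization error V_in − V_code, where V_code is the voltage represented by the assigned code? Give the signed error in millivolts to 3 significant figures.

Range is 26.6 V. LSB = 26.6 V / 2^12 ≈ 6.494 mV.
Position in LSBs: (19.22149 − (0)) × 4096/26.6 = 2959.8204; rounding gives k = 2960.
V_code = V_min + k × range/2^12 = 0 + 2960 × 26.6/4096 = 19.22265625 V.
V_in − V_code = 19.22149 − (19.22265625) = −1.17 mV.

−1.17 mV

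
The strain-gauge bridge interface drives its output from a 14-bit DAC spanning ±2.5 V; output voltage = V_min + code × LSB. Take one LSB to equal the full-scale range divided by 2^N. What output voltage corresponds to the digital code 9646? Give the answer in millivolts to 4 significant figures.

443.7 mV

Range = 2.5 − (-2.5) = 5 V. LSB = 5 V / 2^14.
V_out = -2.5 + 9646 × (5/16384) V
      = -2.5 + 2.94373 = 0.443726 V.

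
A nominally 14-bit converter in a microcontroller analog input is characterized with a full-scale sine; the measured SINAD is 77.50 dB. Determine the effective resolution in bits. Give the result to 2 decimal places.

12.58 bits

ENOB = (SINAD − 1.76) / 6.02 = (77.50 − 1.76) / 6.02 = 75.74 / 6.02 = 12.5814.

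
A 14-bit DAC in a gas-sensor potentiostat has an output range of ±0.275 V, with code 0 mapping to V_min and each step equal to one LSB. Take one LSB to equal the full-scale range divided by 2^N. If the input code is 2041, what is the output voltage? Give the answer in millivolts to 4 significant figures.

-206.5 mV

Range = 0.275 − (-0.275) = 0.55 V. LSB = 0.55 V / 2^14.
V_out = -0.275 + 2041 × (0.55/16384) V
      = -0.275 V + 0.0685150 V = -0.206485 V.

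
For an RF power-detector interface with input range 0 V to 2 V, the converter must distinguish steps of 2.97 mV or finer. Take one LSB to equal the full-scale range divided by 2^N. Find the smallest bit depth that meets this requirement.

Full-scale range = 2 V.
Levels needed ≥ 2/2.97 mV = 673.4. 2^10 = 1024 suffices, so N_min = 10.

10 bits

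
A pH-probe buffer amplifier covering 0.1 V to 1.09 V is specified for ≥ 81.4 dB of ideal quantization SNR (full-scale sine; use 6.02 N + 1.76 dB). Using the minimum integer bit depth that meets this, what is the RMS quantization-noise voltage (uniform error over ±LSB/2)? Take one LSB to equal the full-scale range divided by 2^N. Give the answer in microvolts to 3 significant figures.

The full-scale span is 1.09 − (0.1) = 0.99 V.
Solving 6.02 N ≥ 81.4 − 1.76: N ≥ 13.229. Round up → N = 14.
One LSB is 0.99 V / 16384 = 60.425 µV.
σ_q = LSB/√12 = 60.425 µV/3.4641 = 17.4 µV.

17.4 µV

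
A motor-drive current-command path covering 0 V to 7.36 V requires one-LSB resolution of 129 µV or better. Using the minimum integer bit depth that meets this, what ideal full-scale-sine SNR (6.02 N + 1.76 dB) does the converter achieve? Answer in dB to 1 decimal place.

V_FS = 7.36 V.
7.36 V / 129 µV = 57050. Since 2^15 = 32768 and 2^16 = 65536, N = 16.
SNR = 6.02 × 16 + 1.76 = 98.08 dB.

98.1 dB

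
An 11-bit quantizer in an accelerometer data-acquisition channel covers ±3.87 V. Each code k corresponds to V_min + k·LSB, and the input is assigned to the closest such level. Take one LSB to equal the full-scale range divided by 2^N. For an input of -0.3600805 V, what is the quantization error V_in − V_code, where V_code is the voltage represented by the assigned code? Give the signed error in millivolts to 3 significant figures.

−1.05 mV

Span: 3.87 V − (-3.87 V) = 7.74 V. LSB = 7.74 V / 2^11 ≈ 3.779 mV.
(V_in − V_min)/LSB = (-0.3600805 − (-3.87)) × 2048/7.74 = 928.7229 → nearest code k = 929.
V_code = -3.87 + (929/2048) × 7.74 = -0.3590332031 V.
e = -0.3600805 − (-0.3590332031) = −1.05 mV.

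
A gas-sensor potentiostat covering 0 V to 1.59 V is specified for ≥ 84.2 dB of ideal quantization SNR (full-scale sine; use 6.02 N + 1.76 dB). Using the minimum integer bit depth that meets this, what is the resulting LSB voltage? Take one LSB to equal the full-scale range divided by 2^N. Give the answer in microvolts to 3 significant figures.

97.0 µV

Full-scale range = 1.59 V.
N ≥ (84.2 − 1.76)/6.02 = 13.694 → N_min = 14.
One LSB is 1.59 V / 16384 = 97.0 µV.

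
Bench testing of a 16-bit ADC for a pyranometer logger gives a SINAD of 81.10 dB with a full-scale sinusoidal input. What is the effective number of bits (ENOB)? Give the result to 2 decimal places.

Inverting SNR = 6.02 N + 1.76: N_eff = (81.10 − 1.76)/6.02 = 13.1794.

13.18 bits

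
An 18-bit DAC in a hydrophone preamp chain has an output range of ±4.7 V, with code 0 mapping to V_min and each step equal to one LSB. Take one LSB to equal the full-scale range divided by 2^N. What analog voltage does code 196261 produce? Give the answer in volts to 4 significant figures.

Span: 4.7 V − (-4.7 V) = 9.4 V. LSB = 9.4 V / 2^18.
Output = V_min + (196261/262144) × range = -4.7 + 0.748676 × 9.4 V
      = -4.7 + 7.03756 = 2.33756 V.

2.338 V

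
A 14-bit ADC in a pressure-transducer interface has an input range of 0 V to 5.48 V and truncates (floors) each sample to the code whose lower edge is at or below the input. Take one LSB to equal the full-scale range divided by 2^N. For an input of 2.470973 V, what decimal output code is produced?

7387

V_FS = 5.48 V. LSB = 5.48 V / 2^14 ≈ 334.5 µV.
(V_in − V_min) × 2^14/range = (2.470973 − (0)) × 16384/5.48 = 7387.668.
Floor → code = 7387.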